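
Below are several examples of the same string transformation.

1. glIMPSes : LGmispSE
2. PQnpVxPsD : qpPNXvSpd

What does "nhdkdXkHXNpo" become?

HNKDxDhKnxOP

The pattern: flip the case of every letter, then swap each adjacent pair of characters (1↔2, 3↔4, ...).
"nhdkdXkHXNpo" → "NHDKDxKhxnPO" → "HNKDxDhKnxOP".
(Check on "glIMPSes": → "GLimpsES" → "LGmispSE" ✓)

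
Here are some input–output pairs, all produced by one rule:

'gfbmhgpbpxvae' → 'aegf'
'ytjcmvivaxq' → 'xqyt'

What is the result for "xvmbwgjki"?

Rule — move the last 2 characters to the front (rotate right by 2), then keep only the first 4 characters.
Applying both steps to "xvmbwgjki": "kixvmbwgj", then "kixv".

kixv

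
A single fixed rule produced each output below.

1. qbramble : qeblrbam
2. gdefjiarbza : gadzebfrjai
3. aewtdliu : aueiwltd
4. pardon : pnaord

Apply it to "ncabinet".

ntceanbi

Looking at the pairs, the operation is to take characters alternately from the front and the back (1st, last, 2nd, 2nd-last, ...).
Doing the same to "ncabinet": "ntceanbi".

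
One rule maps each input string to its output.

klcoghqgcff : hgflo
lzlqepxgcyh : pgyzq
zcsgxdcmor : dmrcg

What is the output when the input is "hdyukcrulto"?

cutdu

Each output is the input with this applied: keep every other character starting from the second (positions 2nd, 4th, 6th, ...), then move the last 3 characters to the front (rotate right by 3).
"hdyukcrulto" → "ducut" → "cutdu".
(Check on "klcoghqgcff": → "lohgf" → "hgflo" ✓)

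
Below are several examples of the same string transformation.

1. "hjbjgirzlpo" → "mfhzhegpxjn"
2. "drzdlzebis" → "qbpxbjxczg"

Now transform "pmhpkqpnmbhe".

What's happening: move the last character to the front, then shift every letter 2 places backward in the alphabet (wrapping around).
Applying both steps to "pmhpkqpnmbhe": "epmhpkqpnmbh", then "cnkfnionlkzf".

cnkfnionlkzf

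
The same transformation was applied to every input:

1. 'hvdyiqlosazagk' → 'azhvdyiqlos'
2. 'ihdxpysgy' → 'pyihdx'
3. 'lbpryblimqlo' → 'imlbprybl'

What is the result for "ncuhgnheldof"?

elncuhgnh

Each output is the input with this applied: delete the last 3 characters, then move the last 2 characters to the front (rotate right by 2).
Applying both steps to "ncuhgnheldof": "ncuhgnhel", then "elncuhgnh".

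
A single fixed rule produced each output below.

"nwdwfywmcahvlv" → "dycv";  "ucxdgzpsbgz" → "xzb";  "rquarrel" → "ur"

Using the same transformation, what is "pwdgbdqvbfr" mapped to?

ddb

The pattern: keep one character in every 3, starting at position 3 (positions 3rd, 6th, 9th, ...).
Applying that to "pwdgbdqvbfr" gives "ddb".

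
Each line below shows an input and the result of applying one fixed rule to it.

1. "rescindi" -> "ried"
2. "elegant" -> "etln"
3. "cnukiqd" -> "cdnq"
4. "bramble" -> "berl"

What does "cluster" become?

The pattern: take characters alternately from the front and the back (1st, last, 2nd, 2nd-last, ...), then keep only the first 4 characters.
Applying both steps to "cluster": "crleuts", then "crle".

crle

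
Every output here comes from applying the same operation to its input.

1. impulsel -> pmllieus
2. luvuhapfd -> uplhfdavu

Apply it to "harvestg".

Each output is the input with this applied: sort the characters into reverse alphabetical order, then move the first 2 characters to the end (rotate left by 2).
Doing the same to "harvestg": "srhgeavt".
(Check on "impulsel": → "uspmllie" → "pmllieus" ✓)

srhgeavt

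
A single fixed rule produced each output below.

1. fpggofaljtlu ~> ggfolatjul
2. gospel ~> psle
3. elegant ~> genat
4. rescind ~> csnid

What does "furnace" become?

The transformation: delete the first 2 characters, then swap each adjacent pair of characters (1↔2, 3↔4, ...).
Applying both steps to "furnace": "rnace", then "nrcae".

nrcae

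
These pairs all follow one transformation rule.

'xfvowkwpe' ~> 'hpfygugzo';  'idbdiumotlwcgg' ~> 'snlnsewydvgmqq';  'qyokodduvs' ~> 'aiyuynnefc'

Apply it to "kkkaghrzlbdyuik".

uuukqrbjvlniesu

The pattern: shift every letter 10 places forward in the alphabet (wrapping around).
On "kkkaghrzlbdyuik" that produces "uuukqrbjvlniesu".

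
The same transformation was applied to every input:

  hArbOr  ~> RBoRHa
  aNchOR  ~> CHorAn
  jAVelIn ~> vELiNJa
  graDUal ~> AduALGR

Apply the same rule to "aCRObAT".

Each output is the input with this applied: move the first 2 characters to the end (rotate left by 2), then flip the case of every letter.
Working it through for "aCRObAT": intermediate "RObATaC", final "roBatAc".

roBatAc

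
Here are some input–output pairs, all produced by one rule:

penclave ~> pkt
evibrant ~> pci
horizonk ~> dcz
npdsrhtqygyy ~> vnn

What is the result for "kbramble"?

qat

Rule — shift every letter 11 places backward in the alphabet (wrapping around), then keep only the last 3 characters.
"kbramble" → "zqgpbqat" → "qat".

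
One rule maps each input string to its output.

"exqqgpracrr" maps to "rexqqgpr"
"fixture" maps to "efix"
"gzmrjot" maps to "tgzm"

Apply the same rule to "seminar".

rsem

The pattern: move the last character to the front, then delete the last 3 characters.
For "seminar", step one produces "rsemina"; step two turns that into "rsem".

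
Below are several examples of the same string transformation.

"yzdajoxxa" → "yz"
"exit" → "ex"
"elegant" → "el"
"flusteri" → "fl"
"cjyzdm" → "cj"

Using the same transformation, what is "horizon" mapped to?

Looking at the pairs, the operation is to keep only the first 2 characters.
Doing the same to "horizon": "ho".

ho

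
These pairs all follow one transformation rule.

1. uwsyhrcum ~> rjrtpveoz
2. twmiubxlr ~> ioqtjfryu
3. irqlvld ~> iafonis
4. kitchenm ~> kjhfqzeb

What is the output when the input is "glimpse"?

pbdifjm

In each case the input is transformed by: shift every letter 3 places backward in the alphabet (wrapping around), then move the last 2 characters to the front (rotate right by 2).
Working it through for "glimpse": intermediate "difjmpb", final "pbdifjm".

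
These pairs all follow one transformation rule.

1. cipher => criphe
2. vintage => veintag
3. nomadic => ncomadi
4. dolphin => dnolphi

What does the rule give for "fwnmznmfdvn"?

The transformation: swap the first and last characters, then move the last character to the front.
Applying that to "fwnmznmfdvn" gives "fnwnmznmfdv".
(Check on "cipher": → "riphec" → "criphe" ✓)

fnwnmznmfdv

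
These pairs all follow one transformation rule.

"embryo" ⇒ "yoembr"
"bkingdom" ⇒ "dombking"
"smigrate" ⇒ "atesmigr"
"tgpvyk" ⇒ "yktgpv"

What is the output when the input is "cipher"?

Rule — move the first character to the end, then swap the front and back halves of the string.
"cipher" → "ipherc" → "erciph".

erciph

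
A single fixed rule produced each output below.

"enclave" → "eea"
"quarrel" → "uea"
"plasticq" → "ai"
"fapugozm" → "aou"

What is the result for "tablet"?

ae

The transformation: take characters alternately from the front and the back (1st, last, 2nd, 2nd-last, ...), then keep only the vowels.
Starting from "tablet": after the first operation, "ttaebl"; after the second, "ae".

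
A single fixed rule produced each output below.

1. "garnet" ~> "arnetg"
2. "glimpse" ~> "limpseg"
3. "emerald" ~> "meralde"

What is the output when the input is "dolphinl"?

The rule is to move the first character to the end.
Applying that to "dolphinl" gives "olphinld".

olphinld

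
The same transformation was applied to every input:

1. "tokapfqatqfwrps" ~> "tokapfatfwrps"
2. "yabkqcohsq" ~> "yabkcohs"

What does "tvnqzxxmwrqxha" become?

tvnzxxmwrxha

The rule is to remove every "q".
For "tvnqzxxmwrqxha" the result is "tvnzxxmwrxha".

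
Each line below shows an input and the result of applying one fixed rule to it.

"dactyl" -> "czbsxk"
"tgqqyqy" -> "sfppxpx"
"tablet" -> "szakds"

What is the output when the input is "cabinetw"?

bzahmdsv

In each case the input is transformed by: shift every letter 1 place backward in the alphabet (wrapping around).
For "cabinetw" the result is "bzahmdsv".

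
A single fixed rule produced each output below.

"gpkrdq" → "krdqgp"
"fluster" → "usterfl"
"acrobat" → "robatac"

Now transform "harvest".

Looking at the pairs, the operation is to move the first 2 characters to the end (rotate left by 2).
So "harvest" becomes "rvestha".

rvestha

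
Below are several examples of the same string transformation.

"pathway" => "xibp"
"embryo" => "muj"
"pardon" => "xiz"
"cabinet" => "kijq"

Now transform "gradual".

ozil

What's happening: shift every letter 8 places forward in the alphabet (wrapping around), then delete the last 3 characters.
Starting from "gradual": after the first operation, "ozilcit"; after the second, "ozil".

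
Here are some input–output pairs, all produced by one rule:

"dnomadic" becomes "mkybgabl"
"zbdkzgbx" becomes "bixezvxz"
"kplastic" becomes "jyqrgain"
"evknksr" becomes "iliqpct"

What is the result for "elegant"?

ceylrcj

What's happening: move the first 2 characters to the end (rotate left by 2), then shift every letter 2 places backward in the alphabet (wrapping around).
Starting from "elegant": after the first operation, "egantel"; after the second, "ceylrcj".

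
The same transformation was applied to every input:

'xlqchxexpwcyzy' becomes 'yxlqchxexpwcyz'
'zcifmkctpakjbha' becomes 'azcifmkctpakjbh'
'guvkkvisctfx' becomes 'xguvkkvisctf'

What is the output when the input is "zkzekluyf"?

fzkzekluy

The pattern: move the last character to the front.
On "zkzekluyf" that produces "fzkzekluy".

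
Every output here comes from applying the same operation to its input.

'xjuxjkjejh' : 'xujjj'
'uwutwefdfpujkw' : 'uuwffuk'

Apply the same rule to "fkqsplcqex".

fqpce

The transformation: keep every other character starting from the first (positions 1st, 3rd, 5th, ...).
Applying that to "fkqsplcqex" gives "fqpce".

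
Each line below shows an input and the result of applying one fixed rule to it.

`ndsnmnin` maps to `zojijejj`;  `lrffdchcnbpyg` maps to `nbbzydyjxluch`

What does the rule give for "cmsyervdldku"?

Each output is the input with this applied: shift every letter 4 places backward in the alphabet (wrapping around), then move the first character to the end.
Starting from "cmsyervdldku": after the first operation, "yiouanrzhzgq"; after the second, "iouanrzhzgqy".
(Check on "ndsnmnin": → "jzojijej" → "zojijejj" ✓)

iouanrzhzgqy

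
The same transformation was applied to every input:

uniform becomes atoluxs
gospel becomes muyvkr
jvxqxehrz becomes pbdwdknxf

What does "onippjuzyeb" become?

What's happening: shift every letter 6 places forward in the alphabet (wrapping around).
On "onippjuzyeb" that produces "utovvpafekh".

utovvpafekh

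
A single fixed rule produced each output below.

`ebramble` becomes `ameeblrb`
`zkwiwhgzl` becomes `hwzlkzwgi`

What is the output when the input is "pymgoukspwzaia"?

In each case the input is transformed by: take characters alternately from the front and the back (1st, last, 2nd, 2nd-last, ...), then move the last 2 characters to the front (rotate right by 2).
For "pymgoukspwzaia", step one produces "payimagzowupks"; step two turns that into "kspayimagzowup".

kspayimagzowup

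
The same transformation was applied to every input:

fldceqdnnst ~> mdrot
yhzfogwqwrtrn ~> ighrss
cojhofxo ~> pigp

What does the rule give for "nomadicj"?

pbjk

The rule is to shift every letter 1 place forward in the alphabet (wrapping around), then keep every other character starting from the second (positions 2nd, 4th, 6th, ...).
On "nomadicj": the first step gives "opnbejdk", and the second then gives "pbjk".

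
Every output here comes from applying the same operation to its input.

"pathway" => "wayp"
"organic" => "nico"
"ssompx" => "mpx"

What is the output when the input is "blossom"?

Each output is the input with this applied: move the last 3 characters to the front (rotate right by 3), then delete the last 3 characters.
"blossom" → "somblos" → "somb".

somb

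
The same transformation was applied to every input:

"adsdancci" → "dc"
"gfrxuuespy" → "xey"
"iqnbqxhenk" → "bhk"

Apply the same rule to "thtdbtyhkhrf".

Each output is the input with this applied: delete the first 2 characters, then keep one character in every 3, starting at position 2 (positions 2nd, 5th, 8th, ...).
Working it through for "thtdbtyhkhrf": intermediate "tdbtyhkhrf", final "dyh".
(Check on "adsdancci": → "sdancci" → "dc" ✓)

dyh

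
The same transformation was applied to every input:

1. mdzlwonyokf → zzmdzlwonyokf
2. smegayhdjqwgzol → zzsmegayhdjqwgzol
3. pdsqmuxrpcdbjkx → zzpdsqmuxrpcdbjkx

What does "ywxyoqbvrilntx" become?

Each output is the input with this applied: prepend "zz".
So "ywxyoqbvrilntx" becomes "zzywxyoqbvrilntx".

zzywxyoqbvrilntx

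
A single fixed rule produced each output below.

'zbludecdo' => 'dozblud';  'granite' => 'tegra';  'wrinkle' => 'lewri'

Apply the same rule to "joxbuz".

The transformation: move the last 2 characters to the front (rotate right by 2), then delete the last 2 characters.
Applying both steps to "joxbuz": "uzjoxb", then "uzjo".

uzjo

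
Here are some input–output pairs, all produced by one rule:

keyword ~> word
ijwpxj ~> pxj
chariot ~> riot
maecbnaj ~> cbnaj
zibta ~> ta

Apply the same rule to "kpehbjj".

hbjj

Looking at the pairs, the operation is to delete the first 3 characters.
So "kpehbjj" becomes "hbjj".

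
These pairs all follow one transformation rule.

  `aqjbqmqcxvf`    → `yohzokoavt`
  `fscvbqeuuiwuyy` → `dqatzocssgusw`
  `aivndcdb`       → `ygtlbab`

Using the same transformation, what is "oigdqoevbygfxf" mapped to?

mgebomctzwedv

In each case the input is transformed by: delete the last character, then shift every letter 2 places backward in the alphabet (wrapping around).
On "oigdqoevbygfxf": the first step gives "oigdqoevbygfx", and the second then gives "mgebomctzwedv".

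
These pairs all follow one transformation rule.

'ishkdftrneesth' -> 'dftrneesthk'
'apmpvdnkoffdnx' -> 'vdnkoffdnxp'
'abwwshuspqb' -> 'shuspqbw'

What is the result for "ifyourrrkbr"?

urrrkbro

In each case the input is transformed by: delete the first 3 characters, then move the first character to the end.
For "ifyourrrkbr", step one produces "ourrrkbr"; step two turns that into "urrrkbro".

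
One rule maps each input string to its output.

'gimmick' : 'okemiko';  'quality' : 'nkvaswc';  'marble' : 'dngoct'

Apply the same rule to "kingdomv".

ifqoxmkp

The transformation: move the first 3 characters to the end (rotate left by 3), then shift every letter 2 places forward in the alphabet (wrapping around).
Applying both steps to "kingdomv": "gdomvkin", then "ifqoxmkp".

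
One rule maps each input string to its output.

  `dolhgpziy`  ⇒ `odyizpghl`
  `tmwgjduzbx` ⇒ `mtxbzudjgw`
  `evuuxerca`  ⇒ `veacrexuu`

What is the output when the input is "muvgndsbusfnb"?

Looking at the pairs, the operation is to reverse the string, then move the last 2 characters to the front (rotate right by 2).
Starting from "muvgndsbusfnb": after the first operation, "bnfsubsdngvum"; after the second, "umbnfsubsdngv".

umbnfsubsdngv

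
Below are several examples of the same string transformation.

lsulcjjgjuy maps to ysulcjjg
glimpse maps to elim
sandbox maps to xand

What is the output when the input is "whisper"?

rhis

In each case the input is transformed by: swap the first and last characters, then delete the last 3 characters.
On "whisper": the first step gives "rhispew", and the second then gives "rhis".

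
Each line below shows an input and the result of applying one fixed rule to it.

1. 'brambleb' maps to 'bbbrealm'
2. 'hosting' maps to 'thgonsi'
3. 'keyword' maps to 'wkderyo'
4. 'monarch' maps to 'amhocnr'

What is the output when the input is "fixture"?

tfeirxu

Looking at the pairs, the operation is to take characters alternately from the front and the back (1st, last, 2nd, 2nd-last, ...), then move the last character to the front.
So "fixture" becomes "tfeirxu".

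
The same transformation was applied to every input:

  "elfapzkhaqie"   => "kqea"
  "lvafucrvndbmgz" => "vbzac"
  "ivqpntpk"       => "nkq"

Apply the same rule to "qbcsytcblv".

What's happening: swap the front and back halves of the string, then keep one character in every 3, starting at position 1 (positions 1st, 4th, 7th, ...).
So "qbcsytcblv" becomes "tlby".

tlby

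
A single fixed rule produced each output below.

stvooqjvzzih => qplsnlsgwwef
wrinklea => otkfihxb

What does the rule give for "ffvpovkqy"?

Each output is the input with this applied: swap each adjacent pair of characters (1↔2, 3↔4, ...), then shift every letter 3 places backward in the alphabet (wrapping around).
Applying both steps to "ffvpovkqy": "ffpvvoqky", then "ccmsslnhv".

ccmsslnhv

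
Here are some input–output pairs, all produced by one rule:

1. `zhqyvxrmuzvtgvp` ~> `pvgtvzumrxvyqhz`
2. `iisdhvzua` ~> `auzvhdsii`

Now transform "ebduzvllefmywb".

Rule — reverse the string.
On "ebduzvllefmywb" that produces "bwymfellvzudbe".

bwymfellvzudbe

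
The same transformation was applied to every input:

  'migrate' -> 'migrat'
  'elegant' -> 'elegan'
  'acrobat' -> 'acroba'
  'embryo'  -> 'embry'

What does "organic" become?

Looking at the pairs, the operation is to delete the last character.
For "organic" the result is "organi".

organi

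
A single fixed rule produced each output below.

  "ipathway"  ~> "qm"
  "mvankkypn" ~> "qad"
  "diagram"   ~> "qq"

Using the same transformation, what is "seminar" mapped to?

cq

Looking at the pairs, the operation is to keep one character in every 3, starting at position 3 (positions 3rd, 6th, 9th, ...), then shift every letter 10 places backward in the alphabet (wrapping around).
Applying both steps to "seminar": "ma", then "cq".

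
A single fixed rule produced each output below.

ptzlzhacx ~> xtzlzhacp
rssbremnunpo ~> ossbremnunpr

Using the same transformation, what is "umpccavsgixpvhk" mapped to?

Rule — swap the first and last characters.
Applying that to "umpccavsgixpvhk" gives "kmpccavsgixpvhu".

kmpccavsgixpvhu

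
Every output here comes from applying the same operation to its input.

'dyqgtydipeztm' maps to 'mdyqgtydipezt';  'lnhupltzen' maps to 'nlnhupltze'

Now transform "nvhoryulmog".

Each output is the input with this applied: move the last character to the front.
For "nvhoryulmog" the result is "gnvhoryulmo".

gnvhoryulmo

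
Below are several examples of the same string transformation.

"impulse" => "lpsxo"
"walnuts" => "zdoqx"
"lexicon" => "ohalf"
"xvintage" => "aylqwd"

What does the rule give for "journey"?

Each output is the input with this applied: delete the last 2 characters, then shift every letter 3 places forward in the alphabet (wrapping around).
Applying both steps to "journey": "journ", then "mrxuq".
(Check on "impulse": → "impul" → "lpsxo" ✓)

mrxuq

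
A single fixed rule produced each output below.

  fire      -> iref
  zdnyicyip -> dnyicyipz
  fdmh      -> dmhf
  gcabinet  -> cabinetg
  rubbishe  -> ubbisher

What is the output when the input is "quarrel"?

uarrelq

What's happening: move the first character to the end.
Doing the same to "quarrel": "uarrelq".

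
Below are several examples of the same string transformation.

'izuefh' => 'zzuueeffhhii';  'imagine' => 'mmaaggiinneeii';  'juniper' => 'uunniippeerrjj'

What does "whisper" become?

Rule — double every character, then move the first 2 characters to the end (rotate left by 2).
So "whisper" becomes "hhiissppeerrww".

hhiissppeerrww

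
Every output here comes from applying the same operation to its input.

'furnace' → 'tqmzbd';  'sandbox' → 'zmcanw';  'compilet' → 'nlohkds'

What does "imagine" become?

lzfhmd

The transformation: shift every letter 1 place backward in the alphabet (wrapping around), then delete the first character.
Starting from "imagine": after the first operation, "hlzfhmd"; after the second, "lzfhmd".
(Check on "furnace": → "etqmzbd" → "tqmzbd" ✓)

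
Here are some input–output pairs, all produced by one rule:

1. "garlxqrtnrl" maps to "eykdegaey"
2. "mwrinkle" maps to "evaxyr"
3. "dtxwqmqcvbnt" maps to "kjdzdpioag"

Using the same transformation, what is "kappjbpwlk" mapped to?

ccwocjyx

Looking at the pairs, the operation is to delete the first 2 characters, then shift every letter 13 places forward in the alphabet (wrapping around) — i.e. ROT13.
Starting from "kappjbpwlk": after the first operation, "ppjbpwlk"; after the second, "ccwocjyx".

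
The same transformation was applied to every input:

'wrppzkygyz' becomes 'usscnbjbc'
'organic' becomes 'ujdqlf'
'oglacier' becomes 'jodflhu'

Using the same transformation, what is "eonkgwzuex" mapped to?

What's happening: shift every letter 3 places forward in the alphabet (wrapping around), then delete the first character.
On "eonkgwzuex": the first step gives "hrqnjzcxha", and the second then gives "rqnjzcxha".

rqnjzcxha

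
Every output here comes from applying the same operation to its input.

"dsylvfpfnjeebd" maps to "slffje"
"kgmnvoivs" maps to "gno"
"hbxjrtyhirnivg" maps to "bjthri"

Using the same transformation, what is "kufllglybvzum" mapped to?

Looking at the pairs, the operation is to keep every other character starting from the second (positions 2nd, 4th, 6th, ...), then delete the last character.
Working it through for "kufllglybvzum": intermediate "ulgyvu", final "ulgyv".

ulgyv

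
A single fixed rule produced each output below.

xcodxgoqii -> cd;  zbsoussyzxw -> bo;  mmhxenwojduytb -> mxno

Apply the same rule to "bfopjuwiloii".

The pattern: keep every other character starting from the second (positions 2nd, 4th, 6th, ...), then delete the last 3 characters.
For "bfopjuwiloii", step one produces "fpuioi"; step two turns that into "fpu".

fpu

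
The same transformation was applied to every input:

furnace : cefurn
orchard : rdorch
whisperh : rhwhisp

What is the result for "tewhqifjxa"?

Looking at the pairs, the operation is to move the last 2 characters to the front (rotate right by 2), then delete the last character.
On "tewhqifjxa": the first step gives "xatewhqifj", and the second then gives "xatewhqif".

xatewhqif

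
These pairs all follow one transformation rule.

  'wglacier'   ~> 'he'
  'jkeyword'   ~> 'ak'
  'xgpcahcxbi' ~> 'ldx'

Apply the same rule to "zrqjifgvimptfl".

mbep

Looking at the pairs, the operation is to shift every letter 4 places backward in the alphabet (wrapping around), then keep one character in every 3, starting at position 3 (positions 3rd, 6th, 9th, ...).
"zrqjifgvimptfl" → "mbep".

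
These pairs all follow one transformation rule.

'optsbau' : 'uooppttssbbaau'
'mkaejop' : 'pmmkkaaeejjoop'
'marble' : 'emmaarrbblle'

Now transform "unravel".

What's happening: double every character, then move the last character to the front.
"unravel" → "uunnrraavveell" → "luunnrraavveel".
(Check on "mkaejop": → "mmkkaaeejjoopp" → "pmmkkaaeejjoop" ✓)

luunnrraavveel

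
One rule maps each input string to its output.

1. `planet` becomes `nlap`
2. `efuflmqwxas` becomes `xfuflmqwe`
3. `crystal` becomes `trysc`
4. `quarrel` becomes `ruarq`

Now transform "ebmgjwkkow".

kbmgjwke

The transformation: delete the last 2 characters, then swap the first and last characters.
Doing the same to "ebmgjwkkow": "kbmgjwke".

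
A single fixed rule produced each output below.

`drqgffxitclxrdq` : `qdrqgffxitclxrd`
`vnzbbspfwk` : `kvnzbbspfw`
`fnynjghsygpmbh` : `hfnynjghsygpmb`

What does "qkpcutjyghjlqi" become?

The rule is to move the last character to the front.
Doing the same to "qkpcutjyghjlqi": "iqkpcutjyghjlq".

iqkpcutjyghjlq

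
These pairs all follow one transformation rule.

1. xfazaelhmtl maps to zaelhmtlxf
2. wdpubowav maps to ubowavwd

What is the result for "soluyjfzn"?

uyjfznso

The rule is to move the first 3 characters to the end (rotate left by 3), then delete the last character.
"soluyjfzn" → "uyjfznso".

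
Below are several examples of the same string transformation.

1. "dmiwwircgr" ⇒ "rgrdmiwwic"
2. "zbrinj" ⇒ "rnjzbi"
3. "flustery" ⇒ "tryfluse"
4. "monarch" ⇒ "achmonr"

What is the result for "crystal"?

The pattern: move the last 3 characters to the front (rotate right by 3), then swap the first and last characters.
Working it through for "crystal": intermediate "talcrys", final "salcryt".

salcryt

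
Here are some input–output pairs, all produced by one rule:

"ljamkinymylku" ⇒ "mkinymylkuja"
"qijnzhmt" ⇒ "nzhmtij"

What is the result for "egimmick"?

The transformation: delete the first character, then move the first 2 characters to the end (rotate left by 2).
"egimmick" → "gimmick" → "mmickgi".

mmickgi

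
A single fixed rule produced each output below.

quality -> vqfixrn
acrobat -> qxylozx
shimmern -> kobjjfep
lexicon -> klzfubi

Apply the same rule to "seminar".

The pattern: shift every letter 3 places backward in the alphabet (wrapping around), then reverse the string.
On "seminar": the first step gives "pbjfkxo", and the second then gives "oxkfjbp".
(Check on "lexicon": → "ibufzlk" → "klzfubi" ✓)

oxkfjbp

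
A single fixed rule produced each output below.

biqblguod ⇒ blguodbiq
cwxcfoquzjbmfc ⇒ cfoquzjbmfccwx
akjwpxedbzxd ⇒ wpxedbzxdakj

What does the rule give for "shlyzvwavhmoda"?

yzvwavhmodashl

The rule is to move the first 3 characters to the end (rotate left by 3).
So "shlyzvwavhmoda" becomes "yzvwavhmodashl".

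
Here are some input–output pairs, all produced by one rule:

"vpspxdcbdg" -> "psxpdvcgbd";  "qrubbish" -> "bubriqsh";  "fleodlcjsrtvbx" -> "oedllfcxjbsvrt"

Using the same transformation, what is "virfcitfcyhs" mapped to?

frciivtsfhcy

The pattern: move the first 3 characters to the end (rotate left by 3), then take characters alternately from the front and the back (1st, last, 2nd, 2nd-last, ...).
Working it through for "virfcitfcyhs": intermediate "fcitfcyhsvir", final "frciivtsfhcy".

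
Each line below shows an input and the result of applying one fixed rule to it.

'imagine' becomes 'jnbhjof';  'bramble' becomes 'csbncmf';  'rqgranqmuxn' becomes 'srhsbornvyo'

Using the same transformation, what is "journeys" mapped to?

What's happening: shift every letter 1 place forward in the alphabet (wrapping around).
Applying that to "journeys" gives "kpvsofzt".

kpvsofzt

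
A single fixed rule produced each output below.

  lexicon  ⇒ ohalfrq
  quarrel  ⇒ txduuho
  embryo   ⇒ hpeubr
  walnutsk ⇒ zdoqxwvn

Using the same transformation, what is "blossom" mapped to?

In each case the input is transformed by: shift every letter 3 places forward in the alphabet (wrapping around).
"blossom" → "eorvvrp".

eorvvrp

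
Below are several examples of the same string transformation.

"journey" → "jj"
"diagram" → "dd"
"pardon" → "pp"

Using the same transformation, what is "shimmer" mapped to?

ss

In each case the input is transformed by: double every character, then keep only the first 2 characters.
For "shimmer" the result is "ss".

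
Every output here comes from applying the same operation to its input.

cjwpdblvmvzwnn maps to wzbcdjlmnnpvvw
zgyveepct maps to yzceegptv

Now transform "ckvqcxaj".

What's happening: sort the characters into alphabetical order, then move the last 2 characters to the front (rotate right by 2).
Working it through for "ckvqcxaj": intermediate "accjkqvx", final "vxaccjkq".

vxaccjkq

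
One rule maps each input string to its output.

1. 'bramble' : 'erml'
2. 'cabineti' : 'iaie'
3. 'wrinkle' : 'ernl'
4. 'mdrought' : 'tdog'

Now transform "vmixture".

Looking at the pairs, the operation is to move the last character to the front, then keep every other character starting from the first (positions 1st, 3rd, 5th, ...).
For "vmixture" the result is "emxu".

emxu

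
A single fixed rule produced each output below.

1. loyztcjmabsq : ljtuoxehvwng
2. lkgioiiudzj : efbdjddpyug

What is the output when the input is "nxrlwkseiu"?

psmgrfnzdi

What's happening: shift every letter 5 places backward in the alphabet (wrapping around), then swap the first and last characters.
Working it through for "nxrlwkseiu": intermediate "ismgrfnzdp", final "psmgrfnzdi".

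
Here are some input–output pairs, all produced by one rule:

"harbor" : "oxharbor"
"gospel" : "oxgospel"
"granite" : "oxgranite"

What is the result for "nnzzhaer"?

What's happening: prepend "ox".
On "nnzzhaer" that produces "oxnnzzhaer".

oxnnzzhaer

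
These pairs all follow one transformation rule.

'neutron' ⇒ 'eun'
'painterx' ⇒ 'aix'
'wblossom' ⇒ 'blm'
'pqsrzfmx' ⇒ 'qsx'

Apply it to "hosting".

What's happening: swap each adjacent pair of characters (1↔2, 3↔4, ...), then keep one character in every 3, starting at position 1 (positions 1st, 4th, 7th, ...).
"hosting" → "ohtsnig" → "osg".

osg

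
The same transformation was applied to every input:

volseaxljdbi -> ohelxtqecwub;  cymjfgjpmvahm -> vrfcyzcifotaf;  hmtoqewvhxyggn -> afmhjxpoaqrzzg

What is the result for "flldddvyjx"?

Looking at the pairs, the operation is to shift every letter 7 places backward in the alphabet (wrapping around).
On "flldddvyjx" that produces "yeewwworcq".

yeewwworcq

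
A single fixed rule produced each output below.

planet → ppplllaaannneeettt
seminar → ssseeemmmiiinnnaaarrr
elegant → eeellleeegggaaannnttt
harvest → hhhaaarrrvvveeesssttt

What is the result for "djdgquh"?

dddjjjdddgggqqquuuhhh

Looking at the pairs, the operation is to repeat every character 3 times.
On "djdgquh" that produces "dddjjjdddgggqqquuuhhh".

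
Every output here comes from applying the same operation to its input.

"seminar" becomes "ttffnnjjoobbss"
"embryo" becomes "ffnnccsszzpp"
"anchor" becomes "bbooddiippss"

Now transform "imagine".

jjnnbbhhjjooff

What's happening: double every character, then shift every letter 1 place forward in the alphabet (wrapping around).
For "imagine", step one produces "iimmaaggiinnee"; step two turns that into "jjnnbbhhjjooff".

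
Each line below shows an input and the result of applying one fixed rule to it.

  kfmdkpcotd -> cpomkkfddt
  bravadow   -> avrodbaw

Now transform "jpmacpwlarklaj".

arppmllkjjcaaw

The rule is to sort the characters into reverse alphabetical order, then swap the first and last characters.
So "jpmacpwlarklaj" becomes "arppmllkjjcaaw".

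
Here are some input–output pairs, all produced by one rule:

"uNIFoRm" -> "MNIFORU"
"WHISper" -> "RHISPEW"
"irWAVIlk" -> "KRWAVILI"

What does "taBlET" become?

TABLET

Each output is the input with this applied: swap the first and last characters, then convert every letter to uppercase.
"taBlET" → "TaBlEt" → "TABLET".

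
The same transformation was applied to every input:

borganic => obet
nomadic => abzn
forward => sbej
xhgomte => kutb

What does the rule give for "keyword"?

Each output is the input with this applied: shift every letter 13 places forward in the alphabet (wrapping around) — i.e. ROT13, then keep only the first 4 characters.
For "keyword", step one produces "xrljbeq"; step two turns that into "xrlj".
(Check on "xhgomte": → "kutbzgr" → "kutb" ✓)

xrlj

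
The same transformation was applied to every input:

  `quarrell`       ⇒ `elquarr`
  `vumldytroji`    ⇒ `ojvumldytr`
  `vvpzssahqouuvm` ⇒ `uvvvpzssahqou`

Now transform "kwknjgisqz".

sqkwknjgi

In each case the input is transformed by: delete the last character, then move the last 2 characters to the front (rotate right by 2).
On "kwknjgisqz": the first step gives "kwknjgisq", and the second then gives "sqkwknjgi".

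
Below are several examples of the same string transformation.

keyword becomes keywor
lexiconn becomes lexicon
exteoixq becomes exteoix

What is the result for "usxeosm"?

usxeos

Rule — delete the last character.
"usxeosm" → "usxeos".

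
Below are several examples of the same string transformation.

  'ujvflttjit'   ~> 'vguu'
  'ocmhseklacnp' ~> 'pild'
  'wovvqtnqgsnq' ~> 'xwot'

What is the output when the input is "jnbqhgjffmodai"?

krknb

The pattern: shift every letter 1 place forward in the alphabet (wrapping around), then keep one character in every 3, starting at position 1 (positions 1st, 4th, 7th, ...).
"jnbqhgjffmodai" → "kocrihkggnpebj" → "krknb".
(Check on "wovvqtnqgsnq": → "xpwwruorhtor" → "xwot" ✓)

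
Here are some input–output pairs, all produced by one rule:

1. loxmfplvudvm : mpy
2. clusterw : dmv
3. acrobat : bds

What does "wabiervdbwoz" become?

Looking at the pairs, the operation is to shift every letter 1 place forward in the alphabet (wrapping around), then keep only the first 3 characters.
"wabiervdbwoz" → "xbcjfswecxpa" → "xbc".

xbc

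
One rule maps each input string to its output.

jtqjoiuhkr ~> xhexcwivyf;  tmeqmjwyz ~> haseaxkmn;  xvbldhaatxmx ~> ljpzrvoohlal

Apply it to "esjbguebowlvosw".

sgxpuispckzjcgk

What's happening: shift every letter 12 places backward in the alphabet (wrapping around).
Doing the same to "esjbguebowlvosw": "sgxpuispckzjcgk".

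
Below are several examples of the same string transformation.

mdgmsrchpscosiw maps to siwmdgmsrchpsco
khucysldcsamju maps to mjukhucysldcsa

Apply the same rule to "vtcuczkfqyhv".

yhvvtcuczkfq

Looking at the pairs, the operation is to move the last 3 characters to the front (rotate right by 3).
So "vtcuczkfqyhv" becomes "yhvvtcuczkfq".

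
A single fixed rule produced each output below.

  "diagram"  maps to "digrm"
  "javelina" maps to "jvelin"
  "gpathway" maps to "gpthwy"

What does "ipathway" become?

ipthwy

The rule is to remove every "a".
"ipathway" → "ipthwy".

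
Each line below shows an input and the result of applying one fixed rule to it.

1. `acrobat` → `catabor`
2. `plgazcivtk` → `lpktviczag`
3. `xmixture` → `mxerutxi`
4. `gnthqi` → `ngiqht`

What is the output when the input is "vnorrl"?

nvlrro

Each output is the input with this applied: move the first 2 characters to the end (rotate left by 2), then reverse the string.
On "vnorrl": the first step gives "orrlvn", and the second then gives "nvlrro".
(Check on "gnthqi": → "thqign" → "ngiqht" ✓)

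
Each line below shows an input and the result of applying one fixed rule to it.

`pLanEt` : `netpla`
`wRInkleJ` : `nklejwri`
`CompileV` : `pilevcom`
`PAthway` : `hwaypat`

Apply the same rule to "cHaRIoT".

The transformation: move the first 3 characters to the end (rotate left by 3), then convert every letter to lowercase.
Working it through for "cHaRIoT": intermediate "RIoTcHa", final "riotcha".
(Check on "pLanEt": → "nEtpLa" → "netpla" ✓)

riotcha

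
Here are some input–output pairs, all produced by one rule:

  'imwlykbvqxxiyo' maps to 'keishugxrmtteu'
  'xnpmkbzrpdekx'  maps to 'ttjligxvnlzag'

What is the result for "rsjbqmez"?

Each output is the input with this applied: shift every letter 4 places backward in the alphabet (wrapping around), then move the last character to the front.
"rsjbqmez" → "nofxmiav" → "vnofxmia".

vnofxmia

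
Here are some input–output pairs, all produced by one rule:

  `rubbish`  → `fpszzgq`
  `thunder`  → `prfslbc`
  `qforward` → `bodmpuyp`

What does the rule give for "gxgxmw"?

uevevk

Each output is the input with this applied: move the last character to the front, then shift every letter 2 places backward in the alphabet (wrapping around).
For "gxgxmw", step one produces "wgxgxm"; step two turns that into "uevevk".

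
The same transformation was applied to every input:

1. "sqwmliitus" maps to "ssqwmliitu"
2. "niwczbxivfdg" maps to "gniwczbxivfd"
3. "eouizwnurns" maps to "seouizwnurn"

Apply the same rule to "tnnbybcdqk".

ktnnbybcdq

Each output is the input with this applied: move the last character to the front.
Doing the same to "tnnbybcdqk": "ktnnbybcdq".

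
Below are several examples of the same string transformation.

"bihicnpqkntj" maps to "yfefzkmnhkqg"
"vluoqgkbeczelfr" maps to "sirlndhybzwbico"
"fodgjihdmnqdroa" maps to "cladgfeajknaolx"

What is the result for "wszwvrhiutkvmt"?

tpwtsoefrqhsjq

What's happening: shift every letter 3 places backward in the alphabet (wrapping around).
For "wszwvrhiutkvmt" the result is "tpwtsoefrqhsjq".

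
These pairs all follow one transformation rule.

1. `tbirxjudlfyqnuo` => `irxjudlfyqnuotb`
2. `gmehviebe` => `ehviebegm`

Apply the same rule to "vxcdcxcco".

cdcxccovx

Looking at the pairs, the operation is to move the first 2 characters to the end (rotate left by 2).
On "vxcdcxcco" that produces "cdcxccovx".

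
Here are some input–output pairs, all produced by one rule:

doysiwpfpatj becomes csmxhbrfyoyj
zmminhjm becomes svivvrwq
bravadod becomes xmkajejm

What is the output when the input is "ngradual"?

juwpajmd

The transformation: move the last 2 characters to the front (rotate right by 2), then shift every letter 9 places forward in the alphabet (wrapping around).
For "ngradual", step one produces "alngradu"; step two turns that into "juwpajmd".
(Check on "bravadod": → "odbravad" → "xmkajejm" ✓)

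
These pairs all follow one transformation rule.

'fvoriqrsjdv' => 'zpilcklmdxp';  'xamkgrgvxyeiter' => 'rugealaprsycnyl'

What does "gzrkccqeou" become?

Each output is the input with this applied: shift every letter 6 places backward in the alphabet (wrapping around).
"gzrkccqeou" → "atlewwkyio".

atlewwkyio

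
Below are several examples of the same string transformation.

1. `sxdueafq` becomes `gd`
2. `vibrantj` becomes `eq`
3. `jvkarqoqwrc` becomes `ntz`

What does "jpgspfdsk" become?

jin

What's happening: shift every letter 3 places forward in the alphabet (wrapping around), then keep one character in every 3, starting at position 3 (positions 3rd, 6th, 9th, ...).
Starting from "jpgspfdsk": after the first operation, "msjvsigvn"; after the second, "jin".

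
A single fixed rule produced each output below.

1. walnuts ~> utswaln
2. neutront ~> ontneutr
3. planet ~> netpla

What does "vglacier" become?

The pattern: move the last 3 characters to the front (rotate right by 3).
For "vglacier" the result is "iervglac".

iervglac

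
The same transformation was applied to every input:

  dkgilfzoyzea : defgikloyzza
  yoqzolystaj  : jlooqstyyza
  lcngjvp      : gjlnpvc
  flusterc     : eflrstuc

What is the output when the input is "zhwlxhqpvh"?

hhlpqvwxzh

Looking at the pairs, the operation is to sort the characters into alphabetical order, then move the first character to the end.
Starting from "zhwlxhqpvh": after the first operation, "hhhlpqvwxz"; after the second, "hhlpqvwxzh".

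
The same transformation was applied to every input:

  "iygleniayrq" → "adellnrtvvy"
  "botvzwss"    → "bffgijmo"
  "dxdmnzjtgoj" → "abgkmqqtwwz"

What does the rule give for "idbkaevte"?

The transformation: shift every letter 13 places forward in the alphabet (wrapping around) — i.e. ROT13, then sort the characters into alphabetical order.
For "idbkaevte", step one produces "vqoxnrigr"; step two turns that into "ginoqrrvx".

ginoqrrvx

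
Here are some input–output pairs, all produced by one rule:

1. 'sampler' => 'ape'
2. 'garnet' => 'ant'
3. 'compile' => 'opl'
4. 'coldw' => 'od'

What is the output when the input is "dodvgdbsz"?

ovds

The transformation: keep every other character starting from the second (positions 2nd, 4th, 6th, ...).
Applying that to "dodvgdbsz" gives "ovds".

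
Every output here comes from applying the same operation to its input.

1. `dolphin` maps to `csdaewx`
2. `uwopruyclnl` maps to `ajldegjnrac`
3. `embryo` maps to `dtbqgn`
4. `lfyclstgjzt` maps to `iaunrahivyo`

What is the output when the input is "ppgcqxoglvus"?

The transformation: move the last character to the front, then shift every letter 11 places backward in the alphabet (wrapping around).
On "ppgcqxoglvus": the first step gives "sppgcqxoglvu", and the second then gives "heevrfmdvakj".

heevrfmdvakj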